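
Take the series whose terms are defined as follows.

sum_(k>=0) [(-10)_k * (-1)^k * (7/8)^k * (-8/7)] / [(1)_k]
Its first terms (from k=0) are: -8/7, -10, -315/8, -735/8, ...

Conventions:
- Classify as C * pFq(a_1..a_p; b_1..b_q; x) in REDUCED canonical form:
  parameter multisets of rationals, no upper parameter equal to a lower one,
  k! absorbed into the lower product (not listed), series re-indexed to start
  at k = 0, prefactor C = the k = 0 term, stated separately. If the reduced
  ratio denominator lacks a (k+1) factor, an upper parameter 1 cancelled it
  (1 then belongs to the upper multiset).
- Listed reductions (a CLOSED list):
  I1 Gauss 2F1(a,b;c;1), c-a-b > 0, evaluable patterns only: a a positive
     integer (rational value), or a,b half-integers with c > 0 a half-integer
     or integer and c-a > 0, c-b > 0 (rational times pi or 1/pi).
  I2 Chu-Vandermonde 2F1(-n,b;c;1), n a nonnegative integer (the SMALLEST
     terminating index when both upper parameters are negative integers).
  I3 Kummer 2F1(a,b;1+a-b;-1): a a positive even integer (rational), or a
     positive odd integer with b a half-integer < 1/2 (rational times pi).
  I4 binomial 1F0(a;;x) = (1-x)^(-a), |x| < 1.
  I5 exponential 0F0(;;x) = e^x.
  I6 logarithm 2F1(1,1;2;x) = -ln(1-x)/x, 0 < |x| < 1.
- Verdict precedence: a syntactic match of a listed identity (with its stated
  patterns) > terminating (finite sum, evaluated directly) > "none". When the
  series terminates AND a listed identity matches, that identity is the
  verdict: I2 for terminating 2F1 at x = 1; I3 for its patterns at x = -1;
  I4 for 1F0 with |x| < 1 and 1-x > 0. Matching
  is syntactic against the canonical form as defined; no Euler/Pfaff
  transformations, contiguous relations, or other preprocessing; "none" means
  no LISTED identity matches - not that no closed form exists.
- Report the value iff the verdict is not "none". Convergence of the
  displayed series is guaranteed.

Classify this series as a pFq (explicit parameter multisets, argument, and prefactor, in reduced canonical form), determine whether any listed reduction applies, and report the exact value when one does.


Key step: t_0 being -8/7, (1)_k (prefactor -8/7) is k! itself.
Term ratio: r(k) = (-7/8) * (k-10) / [(k+1)] - poly over poly, x = (-7/8) from leading terms; C = -8/7 at k = 0.

This is -8/7 * 1F0(-10; -; -7/8) in reduced canonical form. Verdict at x = -7/8: binomial (I4) matches (the 1F0 binomial series: exponent 10, x = -7/8). Sum: -576650390625/939524096.


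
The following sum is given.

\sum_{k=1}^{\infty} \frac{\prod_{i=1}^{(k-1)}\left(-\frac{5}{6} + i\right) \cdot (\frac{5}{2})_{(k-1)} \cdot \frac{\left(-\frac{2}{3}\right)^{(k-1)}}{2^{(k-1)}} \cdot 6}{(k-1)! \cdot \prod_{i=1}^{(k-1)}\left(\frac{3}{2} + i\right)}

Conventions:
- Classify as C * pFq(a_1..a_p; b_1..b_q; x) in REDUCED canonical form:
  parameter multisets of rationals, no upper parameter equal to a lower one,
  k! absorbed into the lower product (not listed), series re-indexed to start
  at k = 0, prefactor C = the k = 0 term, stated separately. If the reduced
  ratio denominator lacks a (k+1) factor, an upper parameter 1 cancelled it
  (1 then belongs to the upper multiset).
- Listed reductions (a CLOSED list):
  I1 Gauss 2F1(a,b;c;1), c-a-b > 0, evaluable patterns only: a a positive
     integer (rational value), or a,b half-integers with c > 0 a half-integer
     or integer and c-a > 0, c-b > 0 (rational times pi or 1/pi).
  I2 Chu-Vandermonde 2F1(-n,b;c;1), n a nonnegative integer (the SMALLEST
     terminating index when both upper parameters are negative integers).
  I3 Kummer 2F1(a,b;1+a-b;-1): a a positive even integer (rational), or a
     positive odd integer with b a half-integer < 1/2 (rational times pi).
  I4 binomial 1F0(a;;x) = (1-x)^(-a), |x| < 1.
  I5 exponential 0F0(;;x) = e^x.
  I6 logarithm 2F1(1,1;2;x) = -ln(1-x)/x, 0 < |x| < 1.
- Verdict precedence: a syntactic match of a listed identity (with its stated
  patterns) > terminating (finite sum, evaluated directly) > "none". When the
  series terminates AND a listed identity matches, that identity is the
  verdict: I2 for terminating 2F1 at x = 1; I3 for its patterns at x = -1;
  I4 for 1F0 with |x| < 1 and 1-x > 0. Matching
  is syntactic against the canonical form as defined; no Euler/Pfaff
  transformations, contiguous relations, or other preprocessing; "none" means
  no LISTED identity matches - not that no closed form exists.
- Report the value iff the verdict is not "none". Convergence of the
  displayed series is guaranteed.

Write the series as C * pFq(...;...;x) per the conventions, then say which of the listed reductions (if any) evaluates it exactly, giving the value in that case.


Canonical form: C = 6 times 1F0 with upper {\frac{1}{6}}, lower {-}, x = -\frac{1}{3}. Verdict at x = -\frac{1}{3}: binomial (I4) matches (the 1F0 binomial series: exponent -1/6, x = -\frac{1}{3}). Exact value: 6 \cdot \left(\frac{4}{3}\right)^{-\frac{1}{6}}.

Structural cue: t_0 = 6 here, and the parameter 5/2 appears in both the upper and lower lists and cancels.
Consecutive-term ratio: r(k) = -\frac{1}{3} * (k+\frac{1}{6}) / [(k+1)] - rational; roots negated = parameters, x = -\frac{1}{3}, C = 6.


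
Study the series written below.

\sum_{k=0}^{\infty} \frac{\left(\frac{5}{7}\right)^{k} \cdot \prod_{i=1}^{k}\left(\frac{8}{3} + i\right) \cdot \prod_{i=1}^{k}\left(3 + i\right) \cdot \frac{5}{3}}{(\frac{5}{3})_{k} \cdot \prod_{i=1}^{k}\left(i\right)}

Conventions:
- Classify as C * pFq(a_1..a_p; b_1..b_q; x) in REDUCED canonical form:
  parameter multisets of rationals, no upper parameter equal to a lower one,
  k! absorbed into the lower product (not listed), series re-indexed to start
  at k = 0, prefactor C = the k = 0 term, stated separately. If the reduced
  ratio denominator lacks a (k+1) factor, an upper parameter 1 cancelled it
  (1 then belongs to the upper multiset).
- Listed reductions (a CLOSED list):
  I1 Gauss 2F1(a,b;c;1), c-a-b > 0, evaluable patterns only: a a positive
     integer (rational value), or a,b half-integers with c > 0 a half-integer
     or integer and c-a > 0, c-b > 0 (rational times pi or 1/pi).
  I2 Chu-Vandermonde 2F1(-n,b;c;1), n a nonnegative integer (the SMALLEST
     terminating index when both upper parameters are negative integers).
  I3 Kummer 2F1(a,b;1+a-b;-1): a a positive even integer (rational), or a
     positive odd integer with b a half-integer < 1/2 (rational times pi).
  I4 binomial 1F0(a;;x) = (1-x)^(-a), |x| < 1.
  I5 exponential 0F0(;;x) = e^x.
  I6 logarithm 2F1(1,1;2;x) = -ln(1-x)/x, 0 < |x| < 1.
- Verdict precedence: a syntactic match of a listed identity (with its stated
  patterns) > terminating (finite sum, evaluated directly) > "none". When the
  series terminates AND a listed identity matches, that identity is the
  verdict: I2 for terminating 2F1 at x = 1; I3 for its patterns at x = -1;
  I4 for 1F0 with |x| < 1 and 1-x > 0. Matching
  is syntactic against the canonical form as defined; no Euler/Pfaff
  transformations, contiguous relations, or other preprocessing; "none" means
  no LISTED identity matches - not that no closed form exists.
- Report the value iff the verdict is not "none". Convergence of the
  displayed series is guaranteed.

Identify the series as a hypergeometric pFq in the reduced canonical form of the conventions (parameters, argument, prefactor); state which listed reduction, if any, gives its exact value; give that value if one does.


Canonical form: C = \frac{5}{3} times 2F1 with upper {\frac{11}{3}, 4}, lower {\frac{5}{3}}, x = \frac{5}{7}. Verdict: none (x = \frac{5}{7}): each listed identity misses the multisets {\frac{11}{3}, 4} ; {\frac{5}{3}}.

Key observation: from the first term \frac{5}{3}: the running product (C = 5/3, x = 5/7) telescopes to a rising factorial.
Term ratio: r(k) = \frac{5}{7} * (k+\frac{11}{3}) (k+4) / [(k+\frac{5}{3}) (k+1)] - rational in k. x = \frac{5}{7}; t_0 = \frac{5}{3}; negate the roots.


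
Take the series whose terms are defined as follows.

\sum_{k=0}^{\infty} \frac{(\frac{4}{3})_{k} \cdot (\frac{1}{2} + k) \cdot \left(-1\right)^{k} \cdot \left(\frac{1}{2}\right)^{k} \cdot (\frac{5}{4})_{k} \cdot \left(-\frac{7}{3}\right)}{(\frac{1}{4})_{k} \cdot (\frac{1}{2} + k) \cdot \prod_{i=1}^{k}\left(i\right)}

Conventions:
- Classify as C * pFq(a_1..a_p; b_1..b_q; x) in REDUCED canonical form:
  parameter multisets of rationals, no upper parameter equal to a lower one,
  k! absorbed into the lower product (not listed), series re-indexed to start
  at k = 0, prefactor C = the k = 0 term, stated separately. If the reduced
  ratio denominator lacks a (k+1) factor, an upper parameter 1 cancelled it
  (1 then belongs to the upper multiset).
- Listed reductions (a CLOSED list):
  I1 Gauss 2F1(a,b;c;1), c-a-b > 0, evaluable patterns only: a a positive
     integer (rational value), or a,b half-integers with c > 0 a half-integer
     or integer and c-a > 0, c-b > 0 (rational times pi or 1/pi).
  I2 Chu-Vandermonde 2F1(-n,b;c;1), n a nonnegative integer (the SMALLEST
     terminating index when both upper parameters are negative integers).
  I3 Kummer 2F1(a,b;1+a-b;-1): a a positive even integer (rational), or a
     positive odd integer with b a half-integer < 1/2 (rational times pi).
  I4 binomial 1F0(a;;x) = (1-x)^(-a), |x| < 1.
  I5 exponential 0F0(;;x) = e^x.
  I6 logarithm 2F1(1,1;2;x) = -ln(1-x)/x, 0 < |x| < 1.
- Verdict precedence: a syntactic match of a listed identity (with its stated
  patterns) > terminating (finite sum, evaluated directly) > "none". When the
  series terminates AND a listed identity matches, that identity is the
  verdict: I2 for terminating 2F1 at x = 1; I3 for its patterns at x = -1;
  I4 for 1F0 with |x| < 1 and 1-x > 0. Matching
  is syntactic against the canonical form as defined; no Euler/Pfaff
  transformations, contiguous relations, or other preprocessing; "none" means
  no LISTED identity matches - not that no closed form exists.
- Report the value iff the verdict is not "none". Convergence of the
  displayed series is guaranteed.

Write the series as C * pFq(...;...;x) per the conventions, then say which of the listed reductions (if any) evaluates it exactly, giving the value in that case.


At argument -\frac{1}{2}: a 2F1 with upper {\frac{5}{4}, \frac{4}{3}}, lower {\frac{1}{4}}, scaled by C = -\frac{7}{3}. Verdict: no listed reduction: x = -\frac{1}{2} and upper {\frac{5}{4}, \frac{4}{3}} fail every I1-I6 pattern.

The tell: t_0 = -\frac{7}{3} here, and the (-1)^k factor (prefactor -7/3) folds into the argument's sign.
Term ratio: r(k) = -\frac{1}{2} * (k+\frac{5}{4}) (k+\frac{4}{3}) / [(k+\frac{1}{4}) (k+1)] - poly over poly, x = -\frac{1}{2} from leading terms; C = -\frac{7}{3} at k = 0.


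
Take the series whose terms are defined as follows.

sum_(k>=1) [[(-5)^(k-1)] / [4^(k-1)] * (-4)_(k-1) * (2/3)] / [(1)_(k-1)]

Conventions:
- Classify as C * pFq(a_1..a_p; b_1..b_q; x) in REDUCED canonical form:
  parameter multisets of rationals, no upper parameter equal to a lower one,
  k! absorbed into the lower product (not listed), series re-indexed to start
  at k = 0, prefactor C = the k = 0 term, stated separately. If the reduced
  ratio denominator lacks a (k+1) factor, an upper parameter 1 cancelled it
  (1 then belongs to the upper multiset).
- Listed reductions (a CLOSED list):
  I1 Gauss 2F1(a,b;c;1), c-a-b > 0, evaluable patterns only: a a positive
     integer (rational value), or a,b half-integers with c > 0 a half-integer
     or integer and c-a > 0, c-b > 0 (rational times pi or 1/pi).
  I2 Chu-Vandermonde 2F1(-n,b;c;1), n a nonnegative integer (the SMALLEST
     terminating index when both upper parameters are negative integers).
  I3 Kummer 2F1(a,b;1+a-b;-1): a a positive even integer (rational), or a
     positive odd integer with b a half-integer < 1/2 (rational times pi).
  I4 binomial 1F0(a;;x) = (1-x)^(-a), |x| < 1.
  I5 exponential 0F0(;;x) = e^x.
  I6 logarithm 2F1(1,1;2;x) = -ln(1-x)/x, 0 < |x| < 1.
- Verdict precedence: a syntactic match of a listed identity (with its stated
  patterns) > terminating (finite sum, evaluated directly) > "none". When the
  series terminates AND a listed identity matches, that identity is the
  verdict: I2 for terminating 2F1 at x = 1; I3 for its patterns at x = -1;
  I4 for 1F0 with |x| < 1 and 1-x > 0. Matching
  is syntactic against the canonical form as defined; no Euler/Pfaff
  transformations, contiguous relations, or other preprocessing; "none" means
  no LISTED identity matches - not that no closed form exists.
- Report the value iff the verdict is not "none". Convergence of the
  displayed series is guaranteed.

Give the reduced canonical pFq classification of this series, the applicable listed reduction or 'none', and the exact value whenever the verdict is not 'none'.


The series (x = -5/4) is 1F0: upper {-4}, lower {-}, prefactor 2/3. Verdict: terminating. (-4)_k vanishes past k = 4, leaving a 5-term sum, computed directly. Exact value: 2187/128.

Key step: with t_0 = 2/3, the two geometric factors (C = 2/3, x = -5/4) combine into one argument.
Ratio: r(k) = (-5/4) * (k-4) / [(k+1)] ; factor over Q: parameters, x = (-5/4), and C = 2/3.


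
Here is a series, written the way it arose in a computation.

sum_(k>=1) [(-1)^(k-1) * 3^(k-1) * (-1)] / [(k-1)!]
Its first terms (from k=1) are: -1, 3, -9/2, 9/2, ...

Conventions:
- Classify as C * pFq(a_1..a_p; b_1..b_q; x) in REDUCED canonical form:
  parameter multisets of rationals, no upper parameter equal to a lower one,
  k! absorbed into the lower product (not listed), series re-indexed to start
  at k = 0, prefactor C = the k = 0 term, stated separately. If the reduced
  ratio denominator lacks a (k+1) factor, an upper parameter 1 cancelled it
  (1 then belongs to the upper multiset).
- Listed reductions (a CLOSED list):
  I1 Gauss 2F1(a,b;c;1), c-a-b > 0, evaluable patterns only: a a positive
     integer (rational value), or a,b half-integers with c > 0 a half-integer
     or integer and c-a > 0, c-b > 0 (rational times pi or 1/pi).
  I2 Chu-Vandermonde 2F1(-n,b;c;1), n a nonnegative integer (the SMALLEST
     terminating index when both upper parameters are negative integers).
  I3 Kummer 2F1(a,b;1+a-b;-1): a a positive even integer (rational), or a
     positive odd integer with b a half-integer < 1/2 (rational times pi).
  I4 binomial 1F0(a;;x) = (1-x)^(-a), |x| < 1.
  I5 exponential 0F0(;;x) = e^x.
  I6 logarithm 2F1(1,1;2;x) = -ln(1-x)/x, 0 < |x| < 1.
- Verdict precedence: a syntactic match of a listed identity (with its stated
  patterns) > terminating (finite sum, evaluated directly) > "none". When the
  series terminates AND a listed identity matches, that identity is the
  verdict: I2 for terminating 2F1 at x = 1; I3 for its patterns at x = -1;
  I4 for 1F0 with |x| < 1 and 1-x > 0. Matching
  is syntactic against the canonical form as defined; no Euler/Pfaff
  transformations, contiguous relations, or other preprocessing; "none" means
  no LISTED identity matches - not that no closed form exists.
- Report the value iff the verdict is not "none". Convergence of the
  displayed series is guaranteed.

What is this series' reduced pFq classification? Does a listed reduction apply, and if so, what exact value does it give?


With C = -1: the canonical form is 0F0(-; -; -3). Verdict: the exponential series (I5) fires (the 0F0 exponential series at x = -3). Hence: (-1) * e^(-3).

The tell: from the first term -1: the (-1)^k factor (C = -1, x = -3) folds into the argument's sign.
Adjacent-term ratio: r(k) = (-3) * 1 / [(k+1)] - rational in k. x = (-3); t_0 = -1; negate the roots.


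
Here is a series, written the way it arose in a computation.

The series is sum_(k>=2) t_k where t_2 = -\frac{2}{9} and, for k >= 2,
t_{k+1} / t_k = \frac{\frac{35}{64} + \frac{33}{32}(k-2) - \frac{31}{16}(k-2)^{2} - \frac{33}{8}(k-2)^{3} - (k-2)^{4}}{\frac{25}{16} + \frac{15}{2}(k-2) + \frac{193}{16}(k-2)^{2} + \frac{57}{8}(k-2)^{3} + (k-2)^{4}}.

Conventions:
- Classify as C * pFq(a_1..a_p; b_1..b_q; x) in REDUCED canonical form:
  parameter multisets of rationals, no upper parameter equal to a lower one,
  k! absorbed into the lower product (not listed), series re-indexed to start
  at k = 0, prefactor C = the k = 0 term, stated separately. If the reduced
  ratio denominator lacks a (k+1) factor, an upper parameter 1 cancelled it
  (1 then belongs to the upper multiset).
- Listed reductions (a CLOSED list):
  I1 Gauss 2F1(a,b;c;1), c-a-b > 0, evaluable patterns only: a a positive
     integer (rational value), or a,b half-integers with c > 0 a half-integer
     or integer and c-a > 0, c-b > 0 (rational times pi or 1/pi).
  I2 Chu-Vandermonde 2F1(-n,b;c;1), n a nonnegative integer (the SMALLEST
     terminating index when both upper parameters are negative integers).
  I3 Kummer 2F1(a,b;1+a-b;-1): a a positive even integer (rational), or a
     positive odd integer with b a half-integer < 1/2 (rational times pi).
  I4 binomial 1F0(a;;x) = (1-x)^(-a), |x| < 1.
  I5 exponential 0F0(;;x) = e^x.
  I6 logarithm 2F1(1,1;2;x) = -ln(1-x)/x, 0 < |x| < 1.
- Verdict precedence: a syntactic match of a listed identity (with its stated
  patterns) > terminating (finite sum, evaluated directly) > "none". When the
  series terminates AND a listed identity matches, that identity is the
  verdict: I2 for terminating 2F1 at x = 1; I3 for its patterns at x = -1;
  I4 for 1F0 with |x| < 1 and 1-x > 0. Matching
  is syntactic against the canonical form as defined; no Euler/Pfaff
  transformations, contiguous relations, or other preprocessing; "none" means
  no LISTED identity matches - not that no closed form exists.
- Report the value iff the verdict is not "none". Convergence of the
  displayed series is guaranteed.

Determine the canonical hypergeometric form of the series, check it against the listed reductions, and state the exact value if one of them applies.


With C = -\frac{2}{9}: the canonical form is 2F1(-\frac{1}{2}, \frac{7}{2}; 5; -1). Verdict: none. A 2F1 with upper {-\frac{1}{2}, \frac{7}{2}} fits none of I1-I6 at x = -1; the sum runs forever.

The tell: from the first term -\frac{2}{9}: the parameter 5/8 appears in both the upper and lower lists and cancels (alongside the other common factor).
Adjacent-term ratio: r(k) = -1 * (k-\frac{1}{2}) (k+\frac{7}{2}) / [(k+5) (k+1)] - rational in k. x = -1; t_0 = -\frac{2}{9}; negate the roots.


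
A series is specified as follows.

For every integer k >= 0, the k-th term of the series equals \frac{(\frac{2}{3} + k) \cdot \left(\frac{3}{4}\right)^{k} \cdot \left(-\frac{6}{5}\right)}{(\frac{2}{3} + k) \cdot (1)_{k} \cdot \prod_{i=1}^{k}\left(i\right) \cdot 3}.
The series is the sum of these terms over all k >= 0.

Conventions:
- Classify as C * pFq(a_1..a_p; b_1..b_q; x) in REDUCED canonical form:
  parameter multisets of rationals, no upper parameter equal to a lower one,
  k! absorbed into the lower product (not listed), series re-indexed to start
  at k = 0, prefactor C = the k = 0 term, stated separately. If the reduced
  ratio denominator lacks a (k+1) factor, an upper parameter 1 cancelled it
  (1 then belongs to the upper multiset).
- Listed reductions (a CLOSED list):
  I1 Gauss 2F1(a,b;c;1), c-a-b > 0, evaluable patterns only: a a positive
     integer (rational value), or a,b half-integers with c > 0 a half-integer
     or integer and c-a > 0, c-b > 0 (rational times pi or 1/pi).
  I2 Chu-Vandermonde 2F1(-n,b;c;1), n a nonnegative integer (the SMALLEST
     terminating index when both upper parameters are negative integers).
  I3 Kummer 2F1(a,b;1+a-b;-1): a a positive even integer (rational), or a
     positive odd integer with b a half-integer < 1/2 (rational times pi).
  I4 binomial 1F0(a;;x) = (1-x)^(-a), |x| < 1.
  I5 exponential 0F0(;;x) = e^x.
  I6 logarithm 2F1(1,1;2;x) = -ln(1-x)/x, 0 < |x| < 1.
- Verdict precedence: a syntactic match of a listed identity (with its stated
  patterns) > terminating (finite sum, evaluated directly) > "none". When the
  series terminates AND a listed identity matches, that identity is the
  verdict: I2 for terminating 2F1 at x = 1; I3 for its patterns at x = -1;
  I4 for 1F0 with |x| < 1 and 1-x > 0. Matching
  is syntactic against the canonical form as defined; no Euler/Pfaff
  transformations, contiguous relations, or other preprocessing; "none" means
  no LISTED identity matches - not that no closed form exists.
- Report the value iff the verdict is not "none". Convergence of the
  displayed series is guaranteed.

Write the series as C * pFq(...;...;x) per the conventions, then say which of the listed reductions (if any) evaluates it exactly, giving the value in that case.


Prefactor -\frac{2}{5}, argument \frac{3}{4}: 0F1 with upper {-} over lower {1}. Verdict: none - at argument \frac{3}{4} the multisets {-} ; {1} match no listed identity.

The tell: t_0 = -\frac{2}{5} here, and the product of the first k integers (C = -2/5, x = 3/4) is k!.
Step ratio: r(k) = \frac{3}{4} * 1 / [(k+1) (k+1)] - rational in k. x = \frac{3}{4}; t_0 = -\frac{2}{5}; negate the roots.


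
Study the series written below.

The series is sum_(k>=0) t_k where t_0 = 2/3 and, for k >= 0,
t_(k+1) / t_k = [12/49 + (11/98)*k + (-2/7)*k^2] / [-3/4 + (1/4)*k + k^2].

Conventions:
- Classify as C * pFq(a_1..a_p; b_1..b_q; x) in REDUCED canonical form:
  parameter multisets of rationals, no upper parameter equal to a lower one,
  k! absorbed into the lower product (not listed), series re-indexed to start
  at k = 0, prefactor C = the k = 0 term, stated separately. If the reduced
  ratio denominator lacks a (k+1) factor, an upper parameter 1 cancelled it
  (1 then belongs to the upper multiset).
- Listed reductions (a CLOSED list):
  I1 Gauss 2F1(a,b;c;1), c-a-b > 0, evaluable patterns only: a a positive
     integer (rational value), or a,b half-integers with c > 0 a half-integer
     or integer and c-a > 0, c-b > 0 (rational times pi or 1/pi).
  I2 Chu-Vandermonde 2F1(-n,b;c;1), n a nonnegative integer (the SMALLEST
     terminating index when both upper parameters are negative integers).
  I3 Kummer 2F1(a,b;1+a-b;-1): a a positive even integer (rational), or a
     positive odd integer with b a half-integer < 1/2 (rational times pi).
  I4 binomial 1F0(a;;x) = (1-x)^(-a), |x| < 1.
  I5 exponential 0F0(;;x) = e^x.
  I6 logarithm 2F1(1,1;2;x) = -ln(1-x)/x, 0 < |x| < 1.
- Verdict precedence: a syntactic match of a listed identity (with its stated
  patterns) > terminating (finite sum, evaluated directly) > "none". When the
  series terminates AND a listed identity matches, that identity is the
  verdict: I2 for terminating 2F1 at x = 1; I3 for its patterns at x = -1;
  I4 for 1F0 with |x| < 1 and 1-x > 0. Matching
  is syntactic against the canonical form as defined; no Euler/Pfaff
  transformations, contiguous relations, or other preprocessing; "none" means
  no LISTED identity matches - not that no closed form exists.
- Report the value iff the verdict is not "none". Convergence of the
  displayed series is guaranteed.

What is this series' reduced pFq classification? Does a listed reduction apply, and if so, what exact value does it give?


Reduced: x = -2/7, 2F1, upper = {-8/7, 3/4}, lower = {-3/4}, C = 2/3. Verdict: none. A 2F1 with upper {-8/7, 3/4} fits none of I1-I6 at x = -2/7; the sum runs forever.

Key step: t_0 = 2/3 here, and factor the ratio over Q (prefactor 2/3): negated roots = parameters.
Consecutive-term ratio: r(k) = (-2/7) * (k-8/7) (k+3/4) / [(k-3/4) (k+1)] - rational in k, leading ratio (-2/7); with t_0 = 2/3, classification follows.


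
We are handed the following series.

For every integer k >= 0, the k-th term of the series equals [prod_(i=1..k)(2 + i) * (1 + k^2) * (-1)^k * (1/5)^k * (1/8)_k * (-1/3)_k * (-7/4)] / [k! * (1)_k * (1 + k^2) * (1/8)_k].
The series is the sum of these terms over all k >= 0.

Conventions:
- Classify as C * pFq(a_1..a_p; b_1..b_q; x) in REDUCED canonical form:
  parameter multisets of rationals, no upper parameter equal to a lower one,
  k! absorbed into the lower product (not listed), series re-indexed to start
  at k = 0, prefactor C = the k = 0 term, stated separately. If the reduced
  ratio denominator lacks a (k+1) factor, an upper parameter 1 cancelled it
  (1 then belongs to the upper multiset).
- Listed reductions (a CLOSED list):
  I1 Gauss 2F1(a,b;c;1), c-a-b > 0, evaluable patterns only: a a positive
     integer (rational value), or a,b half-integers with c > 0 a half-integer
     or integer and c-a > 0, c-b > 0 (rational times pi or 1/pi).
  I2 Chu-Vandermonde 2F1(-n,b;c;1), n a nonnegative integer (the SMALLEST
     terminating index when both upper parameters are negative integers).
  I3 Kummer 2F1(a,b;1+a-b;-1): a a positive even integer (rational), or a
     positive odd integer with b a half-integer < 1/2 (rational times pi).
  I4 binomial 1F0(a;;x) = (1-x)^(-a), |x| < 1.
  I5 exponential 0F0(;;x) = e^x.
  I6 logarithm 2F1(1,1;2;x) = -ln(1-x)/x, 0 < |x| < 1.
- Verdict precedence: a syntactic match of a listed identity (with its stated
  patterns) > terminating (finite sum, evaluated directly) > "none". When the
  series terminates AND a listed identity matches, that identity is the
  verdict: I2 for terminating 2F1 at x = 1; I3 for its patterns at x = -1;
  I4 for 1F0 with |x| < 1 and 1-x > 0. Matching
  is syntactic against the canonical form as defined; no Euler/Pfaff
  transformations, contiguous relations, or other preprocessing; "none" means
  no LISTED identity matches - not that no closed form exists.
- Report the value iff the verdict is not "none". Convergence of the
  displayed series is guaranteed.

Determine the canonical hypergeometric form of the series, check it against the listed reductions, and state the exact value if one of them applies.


With C = -7/4: the canonical form is 2F1(-1/3, 3; 1; -1/5). Verdict: none - at argument -1/5 the multisets {-1/3, 3} ; {1} match no listed identity.

Key step: from the first term -7/4: the (-1)^k factor (prefactor -7/4) folds into the argument's sign.
Term ratio: r(k) = (-1/5) * (k-1/3) (k+3) / [(k+1) (k+1)] ; factor over Q: parameters, x = (-1/5), and C = -7/4.


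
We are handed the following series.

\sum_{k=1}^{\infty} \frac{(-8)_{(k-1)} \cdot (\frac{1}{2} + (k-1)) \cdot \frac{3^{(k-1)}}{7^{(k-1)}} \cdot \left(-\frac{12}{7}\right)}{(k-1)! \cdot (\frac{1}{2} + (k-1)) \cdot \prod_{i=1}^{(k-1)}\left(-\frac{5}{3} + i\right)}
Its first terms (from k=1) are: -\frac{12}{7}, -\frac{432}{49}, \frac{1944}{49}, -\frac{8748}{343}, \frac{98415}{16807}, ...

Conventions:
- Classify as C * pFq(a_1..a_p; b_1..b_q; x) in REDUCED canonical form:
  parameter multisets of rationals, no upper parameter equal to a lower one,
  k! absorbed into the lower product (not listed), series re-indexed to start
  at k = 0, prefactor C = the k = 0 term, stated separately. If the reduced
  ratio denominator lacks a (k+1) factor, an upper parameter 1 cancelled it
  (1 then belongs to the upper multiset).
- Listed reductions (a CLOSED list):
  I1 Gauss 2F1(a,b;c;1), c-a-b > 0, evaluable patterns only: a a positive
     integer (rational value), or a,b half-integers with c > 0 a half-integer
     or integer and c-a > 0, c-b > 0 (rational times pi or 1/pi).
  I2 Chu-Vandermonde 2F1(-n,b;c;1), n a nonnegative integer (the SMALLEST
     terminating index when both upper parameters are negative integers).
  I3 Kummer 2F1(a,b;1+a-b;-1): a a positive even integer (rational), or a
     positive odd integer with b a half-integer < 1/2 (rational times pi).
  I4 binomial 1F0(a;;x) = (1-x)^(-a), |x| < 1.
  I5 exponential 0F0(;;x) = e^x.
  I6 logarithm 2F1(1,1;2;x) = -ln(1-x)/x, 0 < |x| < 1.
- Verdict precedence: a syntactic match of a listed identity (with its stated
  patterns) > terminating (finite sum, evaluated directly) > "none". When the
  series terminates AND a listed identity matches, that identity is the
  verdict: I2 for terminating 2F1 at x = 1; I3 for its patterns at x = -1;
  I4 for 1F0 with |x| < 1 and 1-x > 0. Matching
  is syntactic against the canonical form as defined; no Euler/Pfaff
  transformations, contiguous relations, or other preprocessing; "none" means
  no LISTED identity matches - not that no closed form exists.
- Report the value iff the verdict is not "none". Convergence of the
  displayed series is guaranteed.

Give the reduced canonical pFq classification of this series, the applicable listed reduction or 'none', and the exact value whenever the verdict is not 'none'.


This is -\frac{12}{7} * 1F1(-8; -\frac{2}{3}; \frac{3}{7}) in reduced canonical form. Verdict: terminating. (-8)_k vanishes past k = 8, leaving a 9-term sum, computed directly. Sum: \frac{199175439943947}{22326843680960}.

First insight: t_0 being -\frac{12}{7}, the factor k + 1/2 cancels (top and bottom), leaving C = -12/7.
Ratio: r(k) = \frac{3}{7} * (k-8) / [(k-\frac{2}{3}) (k+1)] - poly over poly, x = \frac{3}{7} from leading terms; C = -\frac{12}{7} at k = 0.


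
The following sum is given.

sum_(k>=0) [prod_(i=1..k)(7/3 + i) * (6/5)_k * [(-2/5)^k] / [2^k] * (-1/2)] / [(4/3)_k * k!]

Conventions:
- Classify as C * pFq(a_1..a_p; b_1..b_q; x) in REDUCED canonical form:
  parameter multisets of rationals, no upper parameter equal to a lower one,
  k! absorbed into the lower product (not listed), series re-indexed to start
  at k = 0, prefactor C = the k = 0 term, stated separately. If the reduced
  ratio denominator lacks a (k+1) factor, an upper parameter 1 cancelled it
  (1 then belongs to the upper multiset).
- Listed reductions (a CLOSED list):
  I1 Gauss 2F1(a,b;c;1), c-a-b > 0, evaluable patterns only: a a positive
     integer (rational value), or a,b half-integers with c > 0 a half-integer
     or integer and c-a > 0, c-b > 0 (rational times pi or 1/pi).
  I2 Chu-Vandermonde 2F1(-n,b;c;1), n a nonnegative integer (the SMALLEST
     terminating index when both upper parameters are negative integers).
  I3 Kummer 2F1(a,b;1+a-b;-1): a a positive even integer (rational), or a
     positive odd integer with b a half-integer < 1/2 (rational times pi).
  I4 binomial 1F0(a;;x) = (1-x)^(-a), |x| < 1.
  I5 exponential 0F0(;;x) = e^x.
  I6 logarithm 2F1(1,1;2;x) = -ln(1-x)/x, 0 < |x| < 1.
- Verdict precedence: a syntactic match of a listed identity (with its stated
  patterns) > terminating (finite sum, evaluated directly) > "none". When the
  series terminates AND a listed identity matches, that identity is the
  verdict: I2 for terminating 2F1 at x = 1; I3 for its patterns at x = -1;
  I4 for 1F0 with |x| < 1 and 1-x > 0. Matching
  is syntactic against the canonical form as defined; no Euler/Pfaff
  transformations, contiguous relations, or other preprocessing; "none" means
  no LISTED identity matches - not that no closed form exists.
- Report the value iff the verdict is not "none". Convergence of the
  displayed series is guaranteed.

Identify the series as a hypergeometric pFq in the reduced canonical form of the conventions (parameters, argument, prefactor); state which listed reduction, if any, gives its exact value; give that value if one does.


x = -1/5 here; the reduced form reads 2F1, upper {6/5, 10/3}, lower {4/3}, C = -1/2. Verdict: none here - no I1-I6 shape fits x = -1/5 with lower {4/3}.

Key step: t_0 being -1/2, the two k-th powers (C = -1/2) combine into one argument.
Adjacent-term ratio: r(k) = (-1/5) * (k+6/5) (k+10/3) / [(k+4/3) (k+1)] ; factor over Q: parameters, x = (-1/5), and C = -1/2.


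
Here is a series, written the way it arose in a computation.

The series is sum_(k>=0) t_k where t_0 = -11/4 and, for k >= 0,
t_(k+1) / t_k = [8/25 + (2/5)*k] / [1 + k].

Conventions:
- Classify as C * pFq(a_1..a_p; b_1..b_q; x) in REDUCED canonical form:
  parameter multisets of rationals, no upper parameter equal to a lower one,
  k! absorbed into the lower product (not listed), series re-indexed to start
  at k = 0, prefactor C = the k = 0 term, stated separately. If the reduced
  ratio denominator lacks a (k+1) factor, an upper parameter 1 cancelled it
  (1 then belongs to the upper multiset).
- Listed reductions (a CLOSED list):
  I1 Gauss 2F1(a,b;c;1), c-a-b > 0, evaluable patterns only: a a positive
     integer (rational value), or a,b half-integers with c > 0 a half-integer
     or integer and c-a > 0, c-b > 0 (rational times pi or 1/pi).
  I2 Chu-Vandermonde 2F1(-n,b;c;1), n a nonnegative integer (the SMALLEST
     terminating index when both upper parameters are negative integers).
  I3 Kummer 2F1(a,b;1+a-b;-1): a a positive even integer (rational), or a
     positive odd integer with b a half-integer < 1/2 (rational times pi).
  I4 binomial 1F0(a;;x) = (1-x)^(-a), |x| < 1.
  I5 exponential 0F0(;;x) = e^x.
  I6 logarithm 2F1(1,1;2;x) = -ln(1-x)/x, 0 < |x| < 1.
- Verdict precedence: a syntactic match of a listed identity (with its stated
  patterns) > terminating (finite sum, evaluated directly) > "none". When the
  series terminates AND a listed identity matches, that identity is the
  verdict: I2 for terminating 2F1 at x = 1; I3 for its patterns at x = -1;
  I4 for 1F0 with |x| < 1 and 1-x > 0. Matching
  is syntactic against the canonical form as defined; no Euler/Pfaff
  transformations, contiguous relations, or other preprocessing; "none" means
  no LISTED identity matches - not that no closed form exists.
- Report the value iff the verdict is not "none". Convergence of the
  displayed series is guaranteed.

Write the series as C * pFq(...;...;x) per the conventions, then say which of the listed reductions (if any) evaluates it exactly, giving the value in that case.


The series (x = 2/5) is 1F0: upper {4/5}, lower {-}, prefactor -11/4. Verdict (x = 2/5): binomial (I4) applies (the 1F0 binomial series: exponent -4/5, x = 2/5). Exact value: (-11/4) * (3/5)^(-4/5).

The tell: x = (2/5) and roots of the ratio polynomials (prefactor -11/4) are the negated parameters.
Adjacent-term ratio: r(k) = (2/5) * (k+4/5) / [(k+1)] ; factor over Q: parameters, x = (2/5), and C = -11/4.


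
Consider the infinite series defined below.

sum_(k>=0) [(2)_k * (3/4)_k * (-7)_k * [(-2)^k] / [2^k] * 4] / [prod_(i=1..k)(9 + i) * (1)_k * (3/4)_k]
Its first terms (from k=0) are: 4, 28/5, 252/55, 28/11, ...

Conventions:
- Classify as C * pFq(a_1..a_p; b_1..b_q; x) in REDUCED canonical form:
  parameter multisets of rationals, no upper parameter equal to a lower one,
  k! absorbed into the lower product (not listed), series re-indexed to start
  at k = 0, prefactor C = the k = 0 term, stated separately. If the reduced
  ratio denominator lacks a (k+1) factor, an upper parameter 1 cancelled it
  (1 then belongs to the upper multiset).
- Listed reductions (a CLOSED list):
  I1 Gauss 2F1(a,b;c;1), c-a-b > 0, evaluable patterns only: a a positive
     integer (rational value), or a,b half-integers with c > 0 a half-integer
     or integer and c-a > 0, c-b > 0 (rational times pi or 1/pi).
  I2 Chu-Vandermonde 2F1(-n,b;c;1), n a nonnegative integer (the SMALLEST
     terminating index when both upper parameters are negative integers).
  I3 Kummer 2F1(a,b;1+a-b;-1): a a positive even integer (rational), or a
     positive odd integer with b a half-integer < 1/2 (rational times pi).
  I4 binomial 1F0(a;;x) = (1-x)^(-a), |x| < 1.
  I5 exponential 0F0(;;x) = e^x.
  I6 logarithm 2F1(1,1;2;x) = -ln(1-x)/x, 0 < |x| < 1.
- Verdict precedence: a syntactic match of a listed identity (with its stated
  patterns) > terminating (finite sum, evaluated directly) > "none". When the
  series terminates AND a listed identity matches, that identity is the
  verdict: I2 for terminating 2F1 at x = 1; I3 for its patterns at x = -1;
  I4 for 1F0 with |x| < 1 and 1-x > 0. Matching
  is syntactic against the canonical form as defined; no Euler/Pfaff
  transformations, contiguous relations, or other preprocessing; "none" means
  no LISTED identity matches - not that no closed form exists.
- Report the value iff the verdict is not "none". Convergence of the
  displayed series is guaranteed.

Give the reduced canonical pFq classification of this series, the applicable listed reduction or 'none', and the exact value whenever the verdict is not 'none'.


Prefactor 4, argument -1: 2F1 with upper {-7, 2} over lower {10}. Verdict: the Kummer evaluation I3 applies (x = -1; c = 10 equals 1+a-b for upper {-7, 2}: listed pattern). Sum: 18.

Structural cue: with t_0 = 4, (1)_k (prefactor 4) is k! itself.
Ratio: r(k) = (-1) * (k-7) (k+2) / [(k+10) (k+1)] - rational in k. x = (-1); t_0 = 4; negate the roots.


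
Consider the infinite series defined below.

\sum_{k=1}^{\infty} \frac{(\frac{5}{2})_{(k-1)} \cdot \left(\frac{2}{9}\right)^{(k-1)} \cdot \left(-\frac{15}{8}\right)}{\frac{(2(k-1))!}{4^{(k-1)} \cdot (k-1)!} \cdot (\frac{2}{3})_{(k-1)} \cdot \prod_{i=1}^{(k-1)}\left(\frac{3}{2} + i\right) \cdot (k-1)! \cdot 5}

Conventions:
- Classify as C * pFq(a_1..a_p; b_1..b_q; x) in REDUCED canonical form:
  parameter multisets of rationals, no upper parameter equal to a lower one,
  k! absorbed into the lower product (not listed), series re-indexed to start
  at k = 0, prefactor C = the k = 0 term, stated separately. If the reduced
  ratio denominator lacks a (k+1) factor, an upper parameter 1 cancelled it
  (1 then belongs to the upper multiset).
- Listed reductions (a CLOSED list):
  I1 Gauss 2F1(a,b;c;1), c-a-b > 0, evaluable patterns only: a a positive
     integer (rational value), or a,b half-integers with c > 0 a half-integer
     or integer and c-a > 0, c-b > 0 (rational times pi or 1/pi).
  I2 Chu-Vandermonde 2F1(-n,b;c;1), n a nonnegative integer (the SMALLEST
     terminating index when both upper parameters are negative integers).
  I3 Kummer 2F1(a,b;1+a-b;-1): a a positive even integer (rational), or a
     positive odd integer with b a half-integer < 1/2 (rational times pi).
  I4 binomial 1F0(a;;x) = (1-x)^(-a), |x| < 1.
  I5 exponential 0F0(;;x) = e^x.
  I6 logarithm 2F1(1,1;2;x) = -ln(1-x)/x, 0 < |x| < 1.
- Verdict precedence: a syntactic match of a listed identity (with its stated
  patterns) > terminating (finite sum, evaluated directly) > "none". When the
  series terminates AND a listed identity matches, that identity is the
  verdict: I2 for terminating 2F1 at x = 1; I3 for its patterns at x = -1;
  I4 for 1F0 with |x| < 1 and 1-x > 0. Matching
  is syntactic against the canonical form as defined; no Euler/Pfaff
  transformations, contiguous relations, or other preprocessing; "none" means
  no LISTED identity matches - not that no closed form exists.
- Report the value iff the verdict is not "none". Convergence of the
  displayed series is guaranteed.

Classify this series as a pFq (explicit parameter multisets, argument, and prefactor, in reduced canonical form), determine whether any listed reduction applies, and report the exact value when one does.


Reduced: x = \frac{2}{9}, 0F2, upper = {-}, lower = {\frac{1}{2}, \frac{2}{3}}, C = -\frac{3}{8}. Verdict: none. Every listed pattern misses the 0F2 form at \frac{2}{9}, upper {-}.

The tell: t_0 being -\frac{3}{8}, the parameter 5/2 appears in both the upper and lower lists and cancels.
Adjacent-term ratio: r(k) = \frac{2}{9} * 1 / [(k+\frac{1}{2}) (k+\frac{2}{3}) (k+1)] - rational in k. x = \frac{2}{9}; t_0 = -\frac{3}{8}; negate the roots.


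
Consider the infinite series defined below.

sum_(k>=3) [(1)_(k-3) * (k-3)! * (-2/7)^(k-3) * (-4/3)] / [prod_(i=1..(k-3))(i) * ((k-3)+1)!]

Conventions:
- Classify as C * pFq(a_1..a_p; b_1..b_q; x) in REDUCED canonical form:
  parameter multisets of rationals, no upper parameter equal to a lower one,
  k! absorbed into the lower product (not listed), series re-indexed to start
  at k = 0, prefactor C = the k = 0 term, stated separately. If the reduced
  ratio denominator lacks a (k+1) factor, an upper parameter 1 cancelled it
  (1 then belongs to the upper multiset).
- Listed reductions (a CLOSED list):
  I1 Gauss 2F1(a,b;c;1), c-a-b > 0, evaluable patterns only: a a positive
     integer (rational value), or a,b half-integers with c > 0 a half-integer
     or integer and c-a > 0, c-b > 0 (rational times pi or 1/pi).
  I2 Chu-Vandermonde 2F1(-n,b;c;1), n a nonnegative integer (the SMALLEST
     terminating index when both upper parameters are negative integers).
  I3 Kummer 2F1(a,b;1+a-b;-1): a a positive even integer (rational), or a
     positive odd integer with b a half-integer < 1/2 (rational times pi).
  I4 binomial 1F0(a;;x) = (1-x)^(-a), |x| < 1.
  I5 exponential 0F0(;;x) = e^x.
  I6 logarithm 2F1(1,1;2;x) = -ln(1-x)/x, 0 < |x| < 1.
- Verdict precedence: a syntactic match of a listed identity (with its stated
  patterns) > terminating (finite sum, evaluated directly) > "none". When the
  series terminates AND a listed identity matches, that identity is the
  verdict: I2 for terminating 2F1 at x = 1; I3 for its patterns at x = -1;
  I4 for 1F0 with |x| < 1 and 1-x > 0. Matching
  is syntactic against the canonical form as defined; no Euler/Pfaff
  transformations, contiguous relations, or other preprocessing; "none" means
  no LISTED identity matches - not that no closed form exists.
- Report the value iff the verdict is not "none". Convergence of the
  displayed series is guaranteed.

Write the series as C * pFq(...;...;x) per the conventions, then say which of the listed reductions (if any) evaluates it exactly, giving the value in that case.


This is -4/3 * 2F1(1, 1; 2; -2/7) in reduced canonical form. Verdict at x = -2/7: the logarithmic series (I6) matches (the logarithm: parameters (1,1;2), x = -2/7). Sum: (-14/3) * ln(9/7).

Key observation: from the first term -4/3: the denominator's factorial ratio (C = -4/3) is a lower Pochhammer.
Step ratio: r(k) = (-2/7) * (k+1) (k+1) / [(k+2) (k+1)] ; factor over Q: parameters, x = (-2/7), and C = -4/3.
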